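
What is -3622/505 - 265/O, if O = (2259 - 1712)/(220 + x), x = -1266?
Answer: 137999716/276235 ≈ 499.57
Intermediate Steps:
O = -547/1046 (O = (2259 - 1712)/(220 - 1266) = 547/(-1046) = 547*(-1/1046) = -547/1046 ≈ -0.52294)
-3622/505 - 265/O = -3622/505 - 265/(-547/1046) = -3622*1/505 - 265*(-1046/547) = -3622/505 + 277190/547 = 137999716/276235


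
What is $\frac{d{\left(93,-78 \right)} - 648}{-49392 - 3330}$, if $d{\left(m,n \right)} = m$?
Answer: $\frac{185}{17574} \approx 0.010527$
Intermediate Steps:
$\frac{d{\left(93,-78 \right)} - 648}{-49392 - 3330} = \frac{93 - 648}{-49392 - 3330} = - \frac{555}{-52722} = \left(-555\right) \left(- \frac{1}{52722}\right) = \frac{185}{17574}$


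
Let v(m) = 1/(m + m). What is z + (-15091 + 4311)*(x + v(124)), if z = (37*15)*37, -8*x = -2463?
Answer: -102250430/31 ≈ -3.2984e+6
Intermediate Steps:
v(m) = 1/(2*m)
x = 2463/8 (x = -⅛*(-2463) = 2463/8 ≈ 307.88)
z = 20535 (z = 555*37 = 20535)
z + (-15091 + 4311)*(x + v(124)) = 20535 + (-15091 + 4311)*(2463/8 + (½)/124) = 20535 - 10780*(2463/8 + (½)*(1/124)) = 20535 - 10780*(2463/8 + 1/248) = 20535 - 10780*38177/124 = 20535 - 102887015/31 = -102250430/31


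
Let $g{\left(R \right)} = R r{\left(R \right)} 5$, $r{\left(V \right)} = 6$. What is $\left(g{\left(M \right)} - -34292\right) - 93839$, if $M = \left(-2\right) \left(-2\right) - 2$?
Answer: $-59487$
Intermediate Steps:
$M = 2$ ($M = 4 - 2 = 2$)
$g{\left(R \right)} = 30 R$ ($g{\left(R \right)} = R 6 \cdot 5 = 6 R 5 = 30 R$)
$\left(g{\left(M \right)} - -34292\right) - 93839 = \left(30 \cdot 2 - -34292\right) - 93839 = \left(60 + \left(-7592 + 41884\right)\right) - 93839 = \left(60 + 34292\right) - 93839 = 34352 - 93839 = -59487$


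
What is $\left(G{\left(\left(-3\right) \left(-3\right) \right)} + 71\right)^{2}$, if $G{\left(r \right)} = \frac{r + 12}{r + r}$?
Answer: $\frac{187489}{36} \approx 5208.0$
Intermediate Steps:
$G{\left(r \right)} = \frac{12 + r}{2 r}$
$\left(G{\left(\left(-3\right) \left(-3\right) \right)} + 71\right)^{2} = \left(\frac{12 - -9}{2 \left(\left(-3\right) \left(-3\right)\right)} + 71\right)^{2} = \left(\frac{12 + 9}{2 \cdot 9} + 71\right)^{2} = \left(\frac{1}{2} \cdot \frac{1}{9} \cdot 21 + 71\right)^{2} = \left(\frac{7}{6} + 71\right)^{2} = \left(\frac{433}{6}\right)^{2} = \frac{187489}{36}$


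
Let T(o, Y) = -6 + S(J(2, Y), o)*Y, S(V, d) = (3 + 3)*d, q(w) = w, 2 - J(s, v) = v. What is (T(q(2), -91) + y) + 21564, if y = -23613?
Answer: -3147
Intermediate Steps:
J(s, v) = 2 - v
S(V, d) = 6*d
T(o, Y) = -6 + 6*Y*o (T(o, Y) = -6 + (6*o)*Y = -6 + 6*Y*o)
(T(q(2), -91) + y) + 21564 = ((-6 + 6*(-91)*2) - 23613) + 21564 = ((-6 - 1092) - 23613) + 21564 = (-1098 - 23613) + 21564 = -24711 + 21564 = -3147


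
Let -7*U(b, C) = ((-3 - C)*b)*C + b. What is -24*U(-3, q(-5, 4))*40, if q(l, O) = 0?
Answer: -2880/7 ≈ -411.43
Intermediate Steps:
U(b, C) = -b/7 - C*b*(-3 - C)/7 (U(b, C) = -(((-3 - C)*b)*C + b)/7 = -((b*(-3 - C))*C + b)/7 = -(C*b*(-3 - C) + b)/7 = -(b + C*b*(-3 - C))/7 = -b/7 - C*b*(-3 - C)/7)
-24*U(-3, q(-5, 4))*40 = -24*(-3)*(-1 + 0**2 + 3*0)/7*40 = -24*(-3)*(-1 + 0 + 0)/7*40 = -24*(-3)*(-1)/7*40 = -24*3/7*40 = -72/7*40 = -2880/7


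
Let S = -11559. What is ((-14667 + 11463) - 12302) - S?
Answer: -3947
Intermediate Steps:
((-14667 + 11463) - 12302) - S = ((-14667 + 11463) - 12302) - 1*(-11559) = (-3204 - 12302) + 11559 = -15506 + 11559 = -3947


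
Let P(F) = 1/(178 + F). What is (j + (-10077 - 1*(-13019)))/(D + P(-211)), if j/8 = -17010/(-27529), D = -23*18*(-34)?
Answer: 2677171134/12787413203 ≈ 0.20936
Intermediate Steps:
D = 14076 (D = -414*(-34) = 14076)
j = 136080/27529 (j = 8*(-17010/(-27529)) = 8*(-17010*(-1/27529)) = 8*(17010/27529) = 136080/27529 ≈ 4.9432)
(j + (-10077 - 1*(-13019)))/(D + P(-211)) = (136080/27529 + (-10077 - 1*(-13019)))/(14076 + 1/(178 - 211)) = (136080/27529 + (-10077 + 13019))/(14076 + 1/(-33)) = (136080/27529 + 2942)/(14076 - 1/33) = 81126398/(27529*(464507/33)) = (81126398/27529)*(33/464507) = 2677171134/12787413203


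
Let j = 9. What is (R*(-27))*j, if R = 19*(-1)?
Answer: 4617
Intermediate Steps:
R = -19
(R*(-27))*j = -19*(-27)*9 = 513*9 = 4617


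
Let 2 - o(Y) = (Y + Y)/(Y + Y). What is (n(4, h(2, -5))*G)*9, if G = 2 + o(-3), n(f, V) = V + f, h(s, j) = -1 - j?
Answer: 216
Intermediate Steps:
o(Y) = 1 (o(Y) = 2 - (Y + Y)/(Y + Y) = 2 - 2*Y/(2*Y) = 2 - 2*Y*1/(2*Y) = 2 - 1*1 = 2 - 1 = 1)
G = 3 (G = 2 + 1 = 3)
(n(4, h(2, -5))*G)*9 = (((-1 - 1*(-5)) + 4)*3)*9 = (((-1 + 5) + 4)*3)*9 = ((4 + 4)*3)*9 = (8*3)*9 = 24*9 = 216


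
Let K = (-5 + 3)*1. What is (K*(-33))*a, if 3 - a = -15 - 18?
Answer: 2376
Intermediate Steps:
K = -2 (K = -2*1 = -2)
a = 36 (a = 3 - (-15 - 18) = 3 - 1*(-33) = 3 + 33 = 36)
(K*(-33))*a = -2*(-33)*36 = 66*36 = 2376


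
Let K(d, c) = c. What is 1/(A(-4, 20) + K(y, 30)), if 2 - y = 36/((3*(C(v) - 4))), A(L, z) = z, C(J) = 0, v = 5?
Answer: 1/50 ≈ 0.020000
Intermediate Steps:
y = 5 (y = 2 - 36/(3*(0 - 4)) = 2 - 36/(3*(-4)) = 2 - 36/(-12) = 2 - 36*(-1)/12 = 2 - 1*(-3) = 2 + 3 = 5)
1/(A(-4, 20) + K(y, 30)) = 1/(20 + 30) = 1/50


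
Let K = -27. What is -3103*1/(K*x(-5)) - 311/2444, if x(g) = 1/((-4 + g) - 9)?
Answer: -15168397/7332 ≈ -2068.8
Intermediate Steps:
x(g) = 1/(-13 + g)
-3103*1/(K*x(-5)) - 311/2444 = -3103/(-27/(-13 - 5)) - 311/2444 = -3103/(-27/(-18)) - 311*1/2444 = -3103/((-1/18*(-27))) - 311/2444 = -3103/3/2 - 311/2444 = -3103*⅔ - 311/2444 = -6206/3 - 311/2444 = -15168397/7332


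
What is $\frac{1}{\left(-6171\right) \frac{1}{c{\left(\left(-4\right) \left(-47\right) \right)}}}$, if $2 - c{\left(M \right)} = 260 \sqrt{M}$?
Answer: $- \frac{2}{6171} + \frac{520 \sqrt{47}}{6171} \approx 0.57737$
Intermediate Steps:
$c{\left(M \right)} = 2 - 260 \sqrt{M}$
$\frac{1}{\left(-6171\right) \frac{1}{c{\left(\left(-4\right) \left(-47\right) \right)}}} = \frac{1}{\left(-6171\right) \frac{1}{2 - 260 \sqrt{\left(-4\right) \left(-47\right)}}} = \frac{1}{\left(-6171\right) \frac{1}{2 - 260 \sqrt{188}}} = \frac{1}{\left(-6171\right) \frac{1}{2 - 260 \cdot 2 \sqrt{47}}} = \frac{1}{\left(-6171\right) \frac{1}{2 - 520 \sqrt{47}}} = - \frac{2}{6171} + \frac{520 \sqrt{47}}{6171}$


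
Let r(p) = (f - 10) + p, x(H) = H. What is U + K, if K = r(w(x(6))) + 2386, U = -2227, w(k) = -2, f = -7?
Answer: 140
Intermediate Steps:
r(p) = -17 + p (r(p) = (-7 - 10) + p = -17 + p)
K = 2367 (K = (-17 - 2) + 2386 = -19 + 2386 = 2367)
U + K = -2227 + 2367 = 140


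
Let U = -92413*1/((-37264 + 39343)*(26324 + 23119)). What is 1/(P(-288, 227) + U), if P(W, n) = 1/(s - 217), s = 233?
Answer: 1644671952/101313389 ≈ 16.234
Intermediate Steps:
U = -92413/102791997 (U = -92413/(49443*2079) = -92413/102791997 ≈ -0.00089903)
P(W, n) = 1/16 (P(W, n) = 1/(233 - 217) = 1/16)
1/(P(-288, 227) + U) = 1/(1/16 - 92413/102791997) = 1/(101313389/1644671952) = 1644671952/101313389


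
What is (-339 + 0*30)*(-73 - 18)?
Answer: 30849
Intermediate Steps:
(-339 + 0*30)*(-73 - 18) = (-339 + 0)*(-91) = -339*(-91) = 30849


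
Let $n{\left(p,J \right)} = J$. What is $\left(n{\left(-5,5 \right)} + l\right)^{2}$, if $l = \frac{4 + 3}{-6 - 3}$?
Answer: $\frac{1444}{81} \approx 17.827$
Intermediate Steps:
$l = - \frac{7}{9}$ ($l = \frac{7}{-9} = 7 \left(- \frac{1}{9}\right) = - \frac{7}{9} \approx -0.77778$)
$\left(n{\left(-5,5 \right)} + l\right)^{2} = \left(5 - \frac{7}{9}\right)^{2} = \left(\frac{38}{9}\right)^{2} = \frac{1444}{81}$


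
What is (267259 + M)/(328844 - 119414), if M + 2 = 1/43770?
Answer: 11697838891/9166751100 ≈ 1.2761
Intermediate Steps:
M = -87539/43770 (M = -2 + 1/43770 = -87539/43770 ≈ -2.0000)
(267259 + M)/(328844 - 119414) = (267259 - 87539/43770)/(328844 - 119414) = (11697838891/43770)/209430 = (11697838891/43770)*(1/209430) = 11697838891/9166751100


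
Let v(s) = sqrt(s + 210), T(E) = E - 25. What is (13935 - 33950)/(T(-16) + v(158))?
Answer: 820615/1313 + 80060*sqrt(23)/1313 ≈ 917.42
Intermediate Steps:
T(E) = -25 + E
v(s) = sqrt(210 + s)
(13935 - 33950)/(T(-16) + v(158)) = (13935 - 33950)/((-25 - 16) + sqrt(210 + 158)) = -20015/(-41 + sqrt(368)) = -20015/(-41 + 4*sqrt(23))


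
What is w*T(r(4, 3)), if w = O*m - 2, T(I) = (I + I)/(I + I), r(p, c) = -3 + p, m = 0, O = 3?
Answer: -2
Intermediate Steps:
T(I) = 1 (T(I) = (2*I)/((2*I)) = (2*I)*(1/(2*I)) = 1)
w = -2 (w = 3*0 - 2 = 0 - 2 = -2)
w*T(r(4, 3)) = -2*1 = -2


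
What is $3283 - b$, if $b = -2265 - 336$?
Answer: $5884$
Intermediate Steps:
$b = -2601$
$3283 - b = 3283 - -2601 = 3283 + 2601 = 5884$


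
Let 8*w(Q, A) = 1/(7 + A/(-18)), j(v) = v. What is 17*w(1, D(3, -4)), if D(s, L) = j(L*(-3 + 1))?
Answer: 153/472 ≈ 0.32415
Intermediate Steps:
D(s, L) = -2*L (D(s, L) = L*(-3 + 1) = L*(-2) = -2*L)
w(Q, A) = 1/(8*(7 - A/18)) (w(Q, A) = 1/(8*(7 + A/(-18))) = 1/(8*(7 + A*(-1/18))) = 1/(8*(7 - A/18)))
17*w(1, D(3, -4)) = 17*(-9/(-504 + 4*(-2*(-4)))) = 17*(-9/(-504 + 4*8)) = 17*(-9/(-504 + 32)) = 17*(-9/(-472)) = 17*(-9*(-1/472)) = 17*(9/472) = 153/472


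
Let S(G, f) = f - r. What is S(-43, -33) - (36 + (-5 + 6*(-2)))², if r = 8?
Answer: -402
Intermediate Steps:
S(G, f) = -8 + f (S(G, f) = f - 1*8 = f - 8 = -8 + f)
S(-43, -33) - (36 + (-5 + 6*(-2)))² = (-8 - 33) - (36 + (-5 + 6*(-2)))² = -41 - (36 + (-5 - 12))² = -41 - (36 - 17)² = -41 - 1*19² = -41 - 1*361 = -41 - 361 = -402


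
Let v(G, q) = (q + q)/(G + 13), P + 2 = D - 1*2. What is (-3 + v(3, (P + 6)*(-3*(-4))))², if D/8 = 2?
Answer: 576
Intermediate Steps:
D = 16 (D = 8*2 = 16)
P = 12 (P = -2 + (16 - 1*2) = -2 + (16 - 2) = -2 + 14 = 12)
v(G, q) = 2*q/(13 + G) (v(G, q) = (2*q)/(13 + G) = 2*q/(13 + G))
(-3 + v(3, (P + 6)*(-3*(-4))))² = (-3 + 2*((12 + 6)*(-3*(-4)))/(13 + 3))² = (-3 + 2*(18*12)/16)² = (-3 + 2*216*(1/16))² = (-3 + 27)² = 24² = 576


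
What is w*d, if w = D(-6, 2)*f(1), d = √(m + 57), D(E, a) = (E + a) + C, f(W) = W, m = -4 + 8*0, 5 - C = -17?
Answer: 18*√53 ≈ 131.04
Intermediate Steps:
C = 22 (C = 5 - 1*(-17) = 5 + 17 = 22)
m = -4 (m = -4 + 0 = -4)
D(E, a) = 22 + E + a (D(E, a) = (E + a) + 22 = 22 + E + a)
d = √53 (d = √(-4 + 57) = √53 ≈ 7.2801)
w = 18 (w = (22 - 6 + 2)*1 = 18*1 = 18)
w*d = 18*√53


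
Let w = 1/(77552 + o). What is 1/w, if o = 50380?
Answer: 127932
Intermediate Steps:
w = 1/127932 (w = 1/(77552 + 50380) = 1/127932 ≈ 7.8166e-6)
1/w = 1/(1/127932) = 127932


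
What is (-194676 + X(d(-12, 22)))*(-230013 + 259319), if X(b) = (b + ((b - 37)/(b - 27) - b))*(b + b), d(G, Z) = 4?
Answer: -131211284904/23 ≈ -5.7048e+9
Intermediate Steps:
X(b) = 2*b*(-37 + b)/(-27 + b) (X(b) = (b + ((-37 + b)/(-27 + b) - b))*(2*b) = (b + (-b + (-37 + b)/(-27 + b)))*(2*b) = ((-37 + b)/(-27 + b))*(2*b) = 2*b*(-37 + b)/(-27 + b))
(-194676 + X(d(-12, 22)))*(-230013 + 259319) = (-194676 + 2*4*(-37 + 4)/(-27 + 4))*(-230013 + 259319) = (-194676 + 2*4*(-33)/(-23))*29306 = (-194676 + 2*4*(-1/23)*(-33))*29306 = (-194676 + 264/23)*29306 = -4477284/23*29306 = -131211284904/23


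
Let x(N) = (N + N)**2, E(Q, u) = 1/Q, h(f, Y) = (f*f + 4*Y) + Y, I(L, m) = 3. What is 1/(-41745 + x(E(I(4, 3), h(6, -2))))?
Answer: -9/375701 ≈ -2.3955e-5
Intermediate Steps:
h(f, Y) = f**2 + 5*Y (h(f, Y) = (f**2 + 4*Y) + Y = f**2 + 5*Y)
x(N) = 4*N**2 (x(N) = (2*N)**2 = 4*N**2)
1/(-41745 + x(E(I(4, 3), h(6, -2)))) = 1/(-41745 + 4*(1/3)**2) = 1/(-41745 + 4*(1/9)) = 1/(-41745 + 4/9) = 1/(-375701/9) = -9/375701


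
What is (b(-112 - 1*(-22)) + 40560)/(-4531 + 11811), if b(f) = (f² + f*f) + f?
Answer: 5667/728 ≈ 7.7843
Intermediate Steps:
b(f) = f + 2*f² (b(f) = (f² + f²) + f = 2*f² + f = f + 2*f²)
(b(-112 - 1*(-22)) + 40560)/(-4531 + 11811) = ((-112 - 1*(-22))*(1 + 2*(-112 - 1*(-22))) + 40560)/(-4531 + 11811) = ((-112 + 22)*(1 + 2*(-112 + 22)) + 40560)/7280 = (-90*(1 + 2*(-90)) + 40560)*(1/7280) = (-90*(1 - 180) + 40560)*(1/7280) = (-90*(-179) + 40560)*(1/7280) = (16110 + 40560)*(1/7280) = 56670*(1/7280) = 5667/728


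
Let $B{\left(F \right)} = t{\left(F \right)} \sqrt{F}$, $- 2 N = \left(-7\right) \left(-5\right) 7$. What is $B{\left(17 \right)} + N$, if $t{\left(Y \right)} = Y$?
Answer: $- \frac{245}{2} + 17 \sqrt{17} \approx -52.407$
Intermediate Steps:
$N = - \frac{245}{2}$ ($N = - \frac{\left(-7\right) \left(-5\right) 7}{2} = - \frac{35 \cdot 7}{2} = \left(- \frac{1}{2}\right) 245 = - \frac{245}{2} \approx -122.5$)
$B{\left(F \right)} = F^{\frac{3}{2}}$ ($B{\left(F \right)} = F \sqrt{F} = F^{\frac{3}{2}}$)
$B{\left(17 \right)} + N = 17^{\frac{3}{2}} - \frac{245}{2} = 17 \sqrt{17} - \frac{245}{2} = - \frac{245}{2} + 17 \sqrt{17}$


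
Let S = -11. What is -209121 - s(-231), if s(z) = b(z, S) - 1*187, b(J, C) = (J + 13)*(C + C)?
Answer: -213730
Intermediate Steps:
b(J, C) = 2*C*(13 + J) (b(J, C) = (13 + J)*(2*C) = 2*C*(13 + J))
s(z) = -473 - 22*z (s(z) = 2*(-11)*(13 + z) - 1*187 = (-286 - 22*z) - 187 = -473 - 22*z)
-209121 - s(-231) = -209121 - (-473 - 22*(-231)) = -209121 - (-473 + 5082) = -209121 - 1*4609 = -209121 - 4609 = -213730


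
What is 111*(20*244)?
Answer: 541680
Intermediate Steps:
111*(20*244) = 111*4880 = 541680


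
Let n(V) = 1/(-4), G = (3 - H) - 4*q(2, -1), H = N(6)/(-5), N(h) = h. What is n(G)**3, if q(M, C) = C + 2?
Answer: -1/64 ≈ -0.015625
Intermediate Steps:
q(M, C) = 2 + C
H = -6/5 (H = 6/(-5) = 6*(-1/5) = -6/5 ≈ -1.2000)
G = 1/5 (G = (3 - 1*(-6/5)) - 4*(2 - 1) = (3 + 6/5) - 4*1 = 21/5 - 4 = 1/5 ≈ 0.20000)
n(V) = -1/4
n(G)**3 = (-1/4)**3 = -1/64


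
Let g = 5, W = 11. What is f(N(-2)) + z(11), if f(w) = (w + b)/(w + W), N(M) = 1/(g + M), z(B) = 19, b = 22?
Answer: 713/34 ≈ 20.971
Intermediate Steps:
N(M) = 1/(5 + M)
f(w) = (22 + w)/(11 + w) (f(w) = (w + 22)/(w + 11) = (22 + w)/(11 + w))
f(N(-2)) + z(11) = (22 + 1/(5 - 2))/(11 + 1/(5 - 2)) + 19 = (22 + 1/3)/(11 + 1/3) + 19 = (22 + ⅓)/(11 + ⅓) + 19 = (67/3)/(34/3) + 19 = (3/34)*(67/3) + 19 = 67/34 + 19 = 713/34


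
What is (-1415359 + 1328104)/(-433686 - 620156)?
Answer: 87255/1053842 ≈ 0.082797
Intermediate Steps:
(-1415359 + 1328104)/(-433686 - 620156) = -87255/(-1053842) = -87255*(-1/1053842) = 87255/1053842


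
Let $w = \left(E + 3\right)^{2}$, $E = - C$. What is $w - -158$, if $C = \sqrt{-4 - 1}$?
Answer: $162 - 6 i \sqrt{5} \approx 162.0 - 13.416 i$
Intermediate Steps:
$C = i \sqrt{5}$ ($C = \sqrt{-5} = i \sqrt{5} \approx 2.2361 i$)
$E = - i \sqrt{5} \approx - 2.2361 i$
$w = \left(3 - i \sqrt{5}\right)^{2}$ ($w = \left(- i \sqrt{5} + 3\right)^{2} = \left(3 - i \sqrt{5}\right)^{2} \approx 4.0 - 13.416 i$)
$w - -158 = \left(3 - i \sqrt{5}\right)^{2} - -158 = \left(3 - i \sqrt{5}\right)^{2} + 158 = 158 + \left(3 - i \sqrt{5}\right)^{2}$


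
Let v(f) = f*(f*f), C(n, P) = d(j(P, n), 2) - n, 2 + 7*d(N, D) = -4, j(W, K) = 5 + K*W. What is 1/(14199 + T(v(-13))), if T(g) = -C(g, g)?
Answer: 7/84020 ≈ 8.3313e-5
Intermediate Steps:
d(N, D) = -6/7 (d(N, D) = -2/7 + (⅐)*(-4) = -2/7 - 4/7 = -6/7)
C(n, P) = -6/7 - n
v(f) = f³ (v(f) = f*f² = f³)
T(g) = 6/7 + g (T(g) = -(-6/7 - g) = 6/7 + g)
1/(14199 + T(v(-13))) = 1/(14199 + (6/7 + (-13)³)) = 1/(14199 + (6/7 - 2197)) = 1/(14199 - 15373/7) = 1/(84020/7) = 7/84020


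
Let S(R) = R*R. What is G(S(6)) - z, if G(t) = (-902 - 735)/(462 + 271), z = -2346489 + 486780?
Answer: 1363165060/733 ≈ 1.8597e+6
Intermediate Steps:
z = -1859709
S(R) = R²
G(t) = -1637/733
G(S(6)) - z = -1637/733 - 1*(-1859709) = -1637/733 + 1859709 = 1363165060/733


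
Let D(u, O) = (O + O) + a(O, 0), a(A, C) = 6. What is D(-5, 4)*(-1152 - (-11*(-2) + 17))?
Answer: -16674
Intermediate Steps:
D(u, O) = 6 + 2*O (D(u, O) = (O + O) + 6 = 2*O + 6 = 6 + 2*O)
D(-5, 4)*(-1152 - (-11*(-2) + 17)) = (6 + 2*4)*(-1152 - (-11*(-2) + 17)) = (6 + 8)*(-1152 - (22 + 17)) = 14*(-1152 - 1*39) = 14*(-1152 - 39) = 14*(-1191) = -16674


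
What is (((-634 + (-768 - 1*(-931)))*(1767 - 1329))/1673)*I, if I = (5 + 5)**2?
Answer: -20629800/1673 ≈ -12331.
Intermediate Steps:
I = 100 (I = 10**2 = 100)
(((-634 + (-768 - 1*(-931)))*(1767 - 1329))/1673)*I = (((-634 + (-768 - 1*(-931)))*(1767 - 1329))/1673)*100 = (((-634 + (-768 + 931))*438)*(1/1673))*100 = (((-634 + 163)*438)*(1/1673))*100 = (-471*438*(1/1673))*100 = -206298*1/1673*100 = -206298/1673*100 = -20629800/1673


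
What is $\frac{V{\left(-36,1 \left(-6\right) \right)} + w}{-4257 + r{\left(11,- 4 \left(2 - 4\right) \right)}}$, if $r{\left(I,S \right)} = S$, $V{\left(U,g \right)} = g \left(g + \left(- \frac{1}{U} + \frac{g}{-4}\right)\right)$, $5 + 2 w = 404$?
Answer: $- \frac{97}{1821} \approx -0.053267$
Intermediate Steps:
$w = \frac{399}{2}$ ($w = - \frac{5}{2} + \frac{1}{2} \cdot 404 = - \frac{5}{2} + 202 = \frac{399}{2} \approx 199.5$)
$V{\left(U,g \right)} = g \left(- \frac{1}{U} + \frac{3 g}{4}\right)$ ($V{\left(U,g \right)} = g \left(g + \left(- \frac{1}{U} + g \left(- \frac{1}{4}\right)\right)\right) = g \left(g - \left(\frac{1}{U} + \frac{g}{4}\right)\right) = g \left(- \frac{1}{U} + \frac{3 g}{4}\right)$)
$\frac{V{\left(-36,1 \left(-6\right) \right)} + w}{-4257 + r{\left(11,- 4 \left(2 - 4\right) \right)}} = \frac{\left(\frac{3 \left(1 \left(-6\right)\right)^{2}}{4} - \frac{1 \left(-6\right)}{-36}\right) + \frac{399}{2}}{-4257 - 4 \left(2 - 4\right)} = \frac{\left(\frac{3 \left(-6\right)^{2}}{4} - \left(-6\right) \left(- \frac{1}{36}\right)\right) + \frac{399}{2}}{-4257 - -8} = \frac{\left(\frac{3}{4} \cdot 36 - \frac{1}{6}\right) + \frac{399}{2}}{-4257 + 8} = \frac{\left(27 - \frac{1}{6}\right) + \frac{399}{2}}{-4249} = \left(\frac{161}{6} + \frac{399}{2}\right) \left(- \frac{1}{4249}\right) = \frac{679}{3} \left(- \frac{1}{4249}\right) = - \frac{97}{1821}$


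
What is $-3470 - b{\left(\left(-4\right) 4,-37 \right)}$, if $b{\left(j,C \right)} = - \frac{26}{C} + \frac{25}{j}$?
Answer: $- \frac{2053731}{592} \approx -3469.1$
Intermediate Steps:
$-3470 - b{\left(\left(-4\right) 4,-37 \right)} = -3470 - \left(- \frac{26}{-37} + \frac{25}{\left(-4\right) 4}\right) = -3470 - \left(\left(-26\right) \left(- \frac{1}{37}\right) + \frac{25}{-16}\right) = -3470 - \left(\frac{26}{37} + 25 \left(- \frac{1}{16}\right)\right) = -3470 - \left(\frac{26}{37} - \frac{25}{16}\right) = -3470 - - \frac{509}{592} = -3470 + \frac{509}{592} = - \frac{2053731}{592}$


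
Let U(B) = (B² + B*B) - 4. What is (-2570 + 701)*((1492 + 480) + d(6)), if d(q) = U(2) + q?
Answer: -3704358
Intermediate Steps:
U(B) = -4 + 2*B² (U(B) = (B² + B²) - 4 = 2*B² - 4 = -4 + 2*B²)
d(q) = 4 + q (d(q) = (-4 + 2*2²) + q = (-4 + 2*4) + q = (-4 + 8) + q = 4 + q)
(-2570 + 701)*((1492 + 480) + d(6)) = (-2570 + 701)*((1492 + 480) + (4 + 6)) = -1869*(1972 + 10) = -1869*1982 = -3704358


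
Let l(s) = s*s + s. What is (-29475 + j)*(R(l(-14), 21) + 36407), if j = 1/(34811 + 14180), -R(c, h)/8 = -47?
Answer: -53115009677892/48991 ≈ -1.0842e+9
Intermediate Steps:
l(s) = s + s**2 (l(s) = s**2 + s = s + s**2)
R(c, h) = 376 (R(c, h) = -8*(-47) = 376)
j = 1/48991 ≈ 2.0412e-5
(-29475 + j)*(R(l(-14), 21) + 36407) = (-29475 + 1/48991)*(376 + 36407) = -1444009724/48991*36783 = -53115009677892/48991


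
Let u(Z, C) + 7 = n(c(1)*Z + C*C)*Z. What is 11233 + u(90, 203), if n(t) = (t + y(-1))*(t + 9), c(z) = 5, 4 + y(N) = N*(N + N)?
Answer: 156218760066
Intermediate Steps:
y(N) = -4 + 2*N**2 (y(N) = -4 + N*(N + N) = -4 + N*(2*N) = -4 + 2*N**2)
n(t) = (-2 + t)*(9 + t) (n(t) = (t + (-4 + 2*(-1)**2))*(t + 9) = (t + (-4 + 2*1))*(9 + t) = (t + (-4 + 2))*(9 + t) = (t - 2)*(9 + t) = (-2 + t)*(9 + t))
u(Z, C) = -7 + Z*(-18 + (C**2 + 5*Z)**2 + 7*C**2 + 35*Z) (u(Z, C) = -7 + (-18 + (5*Z + C*C)**2 + 7*(5*Z + C*C))*Z = -7 + (-18 + (5*Z + C**2)**2 + 7*(5*Z + C**2))*Z = -7 + (-18 + (C**2 + 5*Z)**2 + 7*(C**2 + 5*Z))*Z = -7 + (-18 + (C**2 + 5*Z)**2 + (7*C**2 + 35*Z))*Z = -7 + (-18 + (C**2 + 5*Z)**2 + 7*C**2 + 35*Z)*Z = -7 + Z*(-18 + (C**2 + 5*Z)**2 + 7*C**2 + 35*Z))
11233 + u(90, 203) = 11233 + (-7 + 90*(-18 + (203**2 + 5*90)**2 + 7*203**2 + 35*90)) = 11233 + (-7 + 90*(-18 + (41209 + 450)**2 + 7*41209 + 3150)) = 11233 + (-7 + 90*(-18 + 41659**2 + 288463 + 3150)) = 11233 + (-7 + 90*(-18 + 1735472281 + 288463 + 3150)) = 11233 + (-7 + 90*1735763876) = 11233 + (-7 + 156218748840) = 11233 + 156218748833 = 156218760066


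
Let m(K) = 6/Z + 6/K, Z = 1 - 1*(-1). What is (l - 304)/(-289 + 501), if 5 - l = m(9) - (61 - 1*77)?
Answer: -239/159 ≈ -1.5031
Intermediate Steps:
Z = 2 (Z = 1 + 1 = 2)
m(K) = 3 + 6/K (m(K) = 6/2 + 6/K = 6*(½) + 6/K = 3 + 6/K)
l = -44/3 (l = 5 - ((3 + 6/9) - (61 - 1*77)) = 5 - ((3 + 6*(⅑)) - (61 - 77)) = 5 - ((3 + ⅔) - 1*(-16)) = 5 - (11/3 + 16) = 5 - 1*59/3 = 5 - 59/3 = -44/3 ≈ -14.667)
(l - 304)/(-289 + 501) = (-44/3 - 304)/(-289 + 501) = -956/3/212 = -956/3*1/212 = -239/159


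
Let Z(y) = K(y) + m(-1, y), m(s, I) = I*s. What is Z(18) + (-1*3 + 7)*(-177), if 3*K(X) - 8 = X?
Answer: -2152/3 ≈ -717.33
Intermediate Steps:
K(X) = 8/3 + X/3
Z(y) = 8/3 - 2*y/3 (Z(y) = (8/3 + y/3) + y*(-1) = (8/3 + y/3) - y = 8/3 - 2*y/3)
Z(18) + (-1*3 + 7)*(-177) = (8/3 - ⅔*18) + (-1*3 + 7)*(-177) = (8/3 - 12) + (-3 + 7)*(-177) = -28/3 + 4*(-177) = -28/3 - 708 = -2152/3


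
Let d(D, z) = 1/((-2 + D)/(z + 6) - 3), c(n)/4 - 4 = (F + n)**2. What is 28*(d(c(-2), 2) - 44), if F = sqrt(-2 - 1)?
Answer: 224*(-44*sqrt(3) + 17*I)/(-3*I + 8*sqrt(3)) ≈ -1233.7 + 7.721*I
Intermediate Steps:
F = I*sqrt(3) (F = sqrt(-3) = I*sqrt(3) ≈ 1.732*I)
c(n) = 16 + 4*(n + I*sqrt(3))**2 (c(n) = 16 + 4*(I*sqrt(3) + n)**2 = 16 + 4*(n + I*sqrt(3))**2)
d(D, z) = 1/(-3 + (-2 + D)/(6 + z)) (d(D, z) = 1/((-2 + D)/(6 + z) - 3) = 1/(-3 + (-2 + D)/(6 + z)))
28*(d(c(-2), 2) - 44) = 28*((-6 - 1*2)/(20 - (16 + 4*(-2 + I*sqrt(3))**2) + 3*2) - 44) = 28*((-6 - 2)/(20 + (-16 - 4*(-2 + I*sqrt(3))**2) + 6) - 44) = 28*(-8/(10 - 4*(-2 + I*sqrt(3))**2) - 44) = 28*(-44 - 8/(10 - 4*(-2 + I*sqrt(3))**2)) = -1232 - 224/(10 - 4*(-2 + I*sqrt(3))**2)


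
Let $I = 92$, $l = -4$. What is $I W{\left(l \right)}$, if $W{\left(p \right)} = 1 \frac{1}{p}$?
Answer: $-23$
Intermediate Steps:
$W{\left(p \right)} = \frac{1}{p}$
$I W{\left(l \right)} = \frac{92}{-4} = 92 \left(- \frac{1}{4}\right) = -23$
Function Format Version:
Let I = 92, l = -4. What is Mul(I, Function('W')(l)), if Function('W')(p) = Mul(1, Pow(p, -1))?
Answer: -23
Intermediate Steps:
Function('W')(p) = Pow(p, -1)
Mul(I, Function('W')(l)) = Mul(92, Pow(-4, -1)) = Mul(92, Rational(-1, 4)) = -23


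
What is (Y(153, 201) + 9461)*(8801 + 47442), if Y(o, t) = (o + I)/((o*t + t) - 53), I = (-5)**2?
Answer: 16442896336977/30901 ≈ 5.3212e+8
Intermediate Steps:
I = 25
Y(o, t) = (25 + o)/(-53 + t + o*t) (Y(o, t) = (o + 25)/((o*t + t) - 53) = (25 + o)/((t + o*t) - 53) = (25 + o)/(-53 + t + o*t))
(Y(153, 201) + 9461)*(8801 + 47442) = ((25 + 153)/(-53 + 201 + 153*201) + 9461)*(8801 + 47442) = (178/(-53 + 201 + 30753) + 9461)*56243 = (178/30901 + 9461)*56243 = (292354539/30901)*56243 = 16442896336977/30901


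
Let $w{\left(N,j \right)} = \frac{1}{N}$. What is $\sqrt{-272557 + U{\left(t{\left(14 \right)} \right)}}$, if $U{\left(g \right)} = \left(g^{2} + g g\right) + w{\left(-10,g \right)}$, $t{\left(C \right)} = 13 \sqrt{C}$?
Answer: $\frac{i \sqrt{26782510}}{10} \approx 517.52 i$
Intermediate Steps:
$U{\left(g \right)} = - \frac{1}{10} + 2 g^{2}$ ($U{\left(g \right)} = \left(g^{2} + g g\right) + \frac{1}{-10} = \left(g^{2} + g^{2}\right) - \frac{1}{10} = 2 g^{2} - \frac{1}{10} = - \frac{1}{10} + 2 g^{2}$)
$\sqrt{-272557 + U{\left(t{\left(14 \right)} \right)}} = \sqrt{-272557 - \left(\frac{1}{10} - 2 \left(13 \sqrt{14}\right)^{2}\right)} = \sqrt{-272557 + \left(- \frac{1}{10} + 2 \cdot 2366\right)} = \sqrt{-272557 + \left(- \frac{1}{10} + 4732\right)} = \sqrt{-272557 + \frac{47319}{10}} = \sqrt{- \frac{2678251}{10}} = \frac{i \sqrt{26782510}}{10}$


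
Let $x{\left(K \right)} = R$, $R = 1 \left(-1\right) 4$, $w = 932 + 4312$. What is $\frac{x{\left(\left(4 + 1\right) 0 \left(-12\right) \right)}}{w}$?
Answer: $- \frac{1}{1311} \approx -0.00076278$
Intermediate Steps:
$w = 5244$
$R = -4$ ($R = \left(-1\right) 4 = -4$)
$x{\left(K \right)} = -4$
$\frac{x{\left(\left(4 + 1\right) 0 \left(-12\right) \right)}}{w} = - \frac{4}{5244} = \left(-4\right) \frac{1}{5244} = - \frac{1}{1311}$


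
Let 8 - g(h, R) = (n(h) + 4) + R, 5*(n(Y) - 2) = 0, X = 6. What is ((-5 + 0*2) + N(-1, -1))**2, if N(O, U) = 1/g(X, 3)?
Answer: 36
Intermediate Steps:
n(Y) = 2 (n(Y) = 2 + (1/5)*0 = 2 + 0 = 2)
g(h, R) = 2 - R (g(h, R) = 8 - ((2 + 4) + R) = 8 - (6 + R) = 8 + (-6 - R) = 2 - R)
N(O, U) = -1 (N(O, U) = 1/(2 - 1*3) = 1/(2 - 3) = 1/(-1) = -1)
((-5 + 0*2) + N(-1, -1))**2 = ((-5 + 0*2) - 1)**2 = ((-5 + 0) - 1)**2 = (-5 - 1)**2 = (-6)**2 = 36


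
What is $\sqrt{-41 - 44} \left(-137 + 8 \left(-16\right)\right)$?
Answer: $- 265 i \sqrt{85} \approx - 2443.2 i$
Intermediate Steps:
$\sqrt{-41 - 44} \left(-137 + 8 \left(-16\right)\right) = \sqrt{-85} \left(-137 - 128\right) = i \sqrt{85} \left(-265\right) = - 265 i \sqrt{85}$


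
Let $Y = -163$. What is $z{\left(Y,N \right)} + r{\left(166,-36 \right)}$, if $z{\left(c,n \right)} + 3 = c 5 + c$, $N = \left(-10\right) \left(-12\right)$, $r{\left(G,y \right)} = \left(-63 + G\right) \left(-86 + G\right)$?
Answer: $7259$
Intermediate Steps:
$r{\left(G,y \right)} = \left(-86 + G\right) \left(-63 + G\right)$
$N = 120$
$z{\left(c,n \right)} = -3 + 6 c$ ($z{\left(c,n \right)} = -3 + \left(c 5 + c\right) = -3 + \left(5 c + c\right) = -3 + 6 c$)
$z{\left(Y,N \right)} + r{\left(166,-36 \right)} = \left(-3 + 6 \left(-163\right)\right) + \left(5418 + 166^{2} - 24734\right) = \left(-3 - 978\right) + \left(5418 + 27556 - 24734\right) = -981 + 8240 = 7259$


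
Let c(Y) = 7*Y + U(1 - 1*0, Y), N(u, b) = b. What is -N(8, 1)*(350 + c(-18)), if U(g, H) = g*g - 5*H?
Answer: -315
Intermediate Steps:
U(g, H) = g**2 - 5*H
c(Y) = 1 + 2*Y (c(Y) = 7*Y + ((1 - 1*0)**2 - 5*Y) = 7*Y + ((1 + 0)**2 - 5*Y) = 7*Y + (1**2 - 5*Y) = 7*Y + (1 - 5*Y) = 1 + 2*Y)
-N(8, 1)*(350 + c(-18)) = -(350 + (1 + 2*(-18))) = -(350 + (1 - 36)) = -(350 - 35) = -315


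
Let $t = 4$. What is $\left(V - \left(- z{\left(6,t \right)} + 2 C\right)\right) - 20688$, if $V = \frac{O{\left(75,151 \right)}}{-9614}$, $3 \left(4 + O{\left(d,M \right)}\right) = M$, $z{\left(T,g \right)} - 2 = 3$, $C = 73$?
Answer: $- \frac{600750157}{28842} \approx -20829.0$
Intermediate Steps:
$z{\left(T,g \right)} = 5$ ($z{\left(T,g \right)} = 2 + 3 = 5$)
$O{\left(d,M \right)} = -4 + \frac{M}{3}$
$V = - \frac{139}{28842}$ ($V = \frac{-4 + \frac{1}{3} \cdot 151}{-9614} = \left(-4 + \frac{151}{3}\right) \left(- \frac{1}{9614}\right) = \frac{139}{3} \left(- \frac{1}{9614}\right) = - \frac{139}{28842} \approx -0.0048194$)
$\left(V - \left(- z{\left(6,t \right)} + 2 C\right)\right) - 20688 = \left(- \frac{139}{28842} + \left(5 - 146\right)\right) - 20688 = \left(- \frac{139}{28842} - 141\right) - 20688 = - \frac{4066861}{28842} - 20688 = - \frac{600750157}{28842}$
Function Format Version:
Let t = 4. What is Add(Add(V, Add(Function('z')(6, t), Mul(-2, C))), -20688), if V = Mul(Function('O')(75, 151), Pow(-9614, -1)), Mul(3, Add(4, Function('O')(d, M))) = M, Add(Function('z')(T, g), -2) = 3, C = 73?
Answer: Rational(-600750157, 28842) ≈ -20829.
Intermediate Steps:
Function('z')(T, g) = 5 (Function('z')(T, g) = Add(2, 3) = 5)
Function('O')(d, M) = Add(-4, Mul(Rational(1, 3), M))
V = Rational(-139, 28842) (V = Mul(Add(-4, Mul(Rational(1, 3), 151)), Pow(-9614, -1)) = Mul(Add(-4, Rational(151, 3)), Rational(-1, 9614)) = Mul(Rational(139, 3), Rational(-1, 9614)) = Rational(-139, 28842) ≈ -0.0048194)
Add(Add(V, Add(Function('z')(6, t), Mul(-2, C))), -20688) = Add(Add(Rational(-139, 28842), Add(5, Mul(-2, 73))), -20688) = Add(Add(Rational(-139, 28842), Add(5, -146)), -20688) = Add(Add(Rational(-139, 28842), -141), -20688) = Add(Rational(-4066861, 28842), -20688) = Rational(-600750157, 28842)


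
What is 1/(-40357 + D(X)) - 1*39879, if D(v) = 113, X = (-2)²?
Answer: -1604890477/40244 ≈ -39879.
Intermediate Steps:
X = 4
1/(-40357 + D(X)) - 1*39879 = 1/(-40357 + 113) - 1*39879 = 1/(-40244) - 39879 = -1/40244 - 39879 = -1604890477/40244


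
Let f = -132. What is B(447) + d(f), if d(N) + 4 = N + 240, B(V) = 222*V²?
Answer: 44357702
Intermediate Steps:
d(N) = 236 + N (d(N) = -4 + (N + 240) = -4 + (240 + N) = 236 + N)
B(447) + d(f) = 222*447² + (236 - 132) = 222*199809 + 104 = 44357598 + 104 = 44357702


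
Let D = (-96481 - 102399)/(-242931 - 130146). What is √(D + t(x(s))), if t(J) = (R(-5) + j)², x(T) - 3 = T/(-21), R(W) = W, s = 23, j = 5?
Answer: 4*√515260790/124359 ≈ 0.73012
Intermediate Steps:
x(T) = 3 - T/21 (x(T) = 3 + T/(-21) = 3 + T*(-1/21) = 3 - T/21)
D = 198880/373077 (D = -198880/(-373077) = -198880*(-1/373077) = 198880/373077 ≈ 0.53308)
t(J) = 0 (t(J) = (-5 + 5)² = 0² = 0)
√(D + t(x(s))) = √(198880/373077 + 0) = √(198880/373077) = 4*√515260790/124359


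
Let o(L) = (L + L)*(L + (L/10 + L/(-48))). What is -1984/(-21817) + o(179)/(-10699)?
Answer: -178503752803/28010409960 ≈ -6.3728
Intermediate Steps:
o(L) = 259*L²/120 (o(L) = (2*L)*(L + (L*(⅒) + L*(-1/48))) = (2*L)*(L + (L/10 - L/48)) = (2*L)*(L + 19*L/240) = (2*L)*(259*L/240) = 259*L²/120)
-1984/(-21817) + o(179)/(-10699) = -1984/(-21817) + ((259/120)*179²)/(-10699) = -1984*(-1/21817) + ((259/120)*32041)*(-1/10699) = 1984/21817 + (8298619/120)*(-1/10699) = 1984/21817 - 8298619/1283880 = -178503752803/28010409960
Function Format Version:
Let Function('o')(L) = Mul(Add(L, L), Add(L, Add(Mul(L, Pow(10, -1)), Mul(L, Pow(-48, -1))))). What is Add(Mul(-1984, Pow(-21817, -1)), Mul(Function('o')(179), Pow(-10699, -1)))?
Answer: Rational(-178503752803, 28010409960) ≈ -6.3728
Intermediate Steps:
Function('o')(L) = Mul(Rational(259, 120), Pow(L, 2)) (Function('o')(L) = Mul(Mul(2, L), Add(L, Add(Mul(L, Rational(1, 10)), Mul(L, Rational(-1, 48))))) = Mul(Mul(2, L), Add(L, Add(Mul(Rational(1, 10), L), Mul(Rational(-1, 48), L)))) = Mul(Mul(2, L), Add(L, Mul(Rational(19, 240), L))) = Mul(Mul(2, L), Mul(Rational(259, 240), L)) = Mul(Rational(259, 120), Pow(L, 2)))
Add(Mul(-1984, Pow(-21817, -1)), Mul(Function('o')(179), Pow(-10699, -1))) = Add(Mul(-1984, Pow(-21817, -1)), Mul(Mul(Rational(259, 120), Pow(179, 2)), Pow(-10699, -1))) = Add(Mul(-1984, Rational(-1, 21817)), Mul(Mul(Rational(259, 120), 32041), Rational(-1, 10699))) = Add(Rational(1984, 21817), Mul(Rational(8298619, 120), Rational(-1, 10699))) = Add(Rational(1984, 21817), Rational(-8298619, 1283880)) = Rational(-178503752803, 28010409960)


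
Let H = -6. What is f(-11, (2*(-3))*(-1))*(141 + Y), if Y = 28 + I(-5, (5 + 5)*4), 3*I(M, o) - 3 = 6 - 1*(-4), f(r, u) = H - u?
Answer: -2080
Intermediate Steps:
f(r, u) = -6 - u
I(M, o) = 13/3 (I(M, o) = 1 + (6 - 1*(-4))/3 = 1 + (6 + 4)/3 = 1 + (1/3)*10 = 1 + 10/3 = 13/3)
Y = 97/3 (Y = 28 + 13/3 = 97/3 ≈ 32.333)
f(-11, (2*(-3))*(-1))*(141 + Y) = (-6 - 2*(-3)*(-1))*(141 + 97/3) = (-6 - (-6)*(-1))*(520/3) = (-6 - 1*6)*(520/3) = (-6 - 6)*(520/3) = -12*520/3 = -2080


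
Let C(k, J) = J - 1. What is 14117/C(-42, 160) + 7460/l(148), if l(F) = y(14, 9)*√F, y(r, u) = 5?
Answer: 14117/159 + 746*√37/37 ≈ 211.43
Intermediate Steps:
C(k, J) = -1 + J
l(F) = 5*√F
14117/C(-42, 160) + 7460/l(148) = 14117/(-1 + 160) + 7460/((5*√148)) = 14117/159 + 7460/((5*(2*√37))) = 14117*(1/159) + 7460/((10*√37)) = 14117/159 + 7460*(√37/370) = 14117/159 + 746*√37/37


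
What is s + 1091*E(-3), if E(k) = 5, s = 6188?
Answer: 11643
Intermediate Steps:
s + 1091*E(-3) = 6188 + 1091*5 = 6188 + 5455 = 11643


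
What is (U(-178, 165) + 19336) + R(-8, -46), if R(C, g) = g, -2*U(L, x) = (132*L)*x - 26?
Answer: 1957723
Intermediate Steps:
U(L, x) = 13 - 66*L*x (U(L, x) = -((132*L)*x - 26)/2 = -(132*L*x - 26)/2 = -(-26 + 132*L*x)/2 = 13 - 66*L*x)
(U(-178, 165) + 19336) + R(-8, -46) = ((13 - 66*(-178)*165) + 19336) - 46 = ((13 + 1938420) + 19336) - 46 = (1938433 + 19336) - 46 = 1957769 - 46 = 1957723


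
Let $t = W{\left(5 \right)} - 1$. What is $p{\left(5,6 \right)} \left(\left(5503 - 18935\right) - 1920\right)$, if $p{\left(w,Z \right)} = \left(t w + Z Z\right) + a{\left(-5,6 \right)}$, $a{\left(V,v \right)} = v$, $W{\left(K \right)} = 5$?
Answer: $-951824$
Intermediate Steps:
$t = 4$ ($t = 5 - 1 = 4$)
$p{\left(w,Z \right)} = 6 + Z^{2} + 4 w$ ($p{\left(w,Z \right)} = \left(4 w + Z Z\right) + 6 = \left(4 w + Z^{2}\right) + 6 = \left(Z^{2} + 4 w\right) + 6 = 6 + Z^{2} + 4 w$)
$p{\left(5,6 \right)} \left(\left(5503 - 18935\right) - 1920\right) = \left(6 + 6^{2} + 4 \cdot 5\right) \left(\left(5503 - 18935\right) - 1920\right) = \left(6 + 36 + 20\right) \left(-13432 - 1920\right) = 62 \left(-15352\right) = -951824$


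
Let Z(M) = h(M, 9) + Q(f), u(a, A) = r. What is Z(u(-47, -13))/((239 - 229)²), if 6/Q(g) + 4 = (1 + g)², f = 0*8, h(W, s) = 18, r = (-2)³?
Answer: 4/25 ≈ 0.16000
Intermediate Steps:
r = -8
f = 0
Q(g) = 6/(-4 + (1 + g)²)
u(a, A) = -8
Z(M) = 16 (Z(M) = 18 + 6/(-4 + (1 + 0)²) = 18 + 6/(-4 + 1²) = 18 + 6/(-4 + 1) = 18 + 6/(-3) = 18 + 6*(-⅓) = 18 - 2 = 16)
Z(u(-47, -13))/((239 - 229)²) = 16/((239 - 229)²) = 16/(10²) = 16/100 = 16*(1/100) = 4/25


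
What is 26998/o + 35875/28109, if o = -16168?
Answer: -89429891/227233156 ≈ -0.39356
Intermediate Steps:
26998/o + 35875/28109 = 26998/(-16168) + 35875/28109 = 26998*(-1/16168) + 35875*(1/28109) = -13499/8084 + 35875/28109 = -89429891/227233156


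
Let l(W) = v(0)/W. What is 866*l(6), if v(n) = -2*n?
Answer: 0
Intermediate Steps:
l(W) = 0 (l(W) = (-2*0)/W = 0/W = 0)
866*l(6) = 866*0 = 0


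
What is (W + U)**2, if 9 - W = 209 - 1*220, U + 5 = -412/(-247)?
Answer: 16949689/61009 ≈ 277.82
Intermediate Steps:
U = -823/247 (U = -5 - 412/(-247) = -5 - 412*(-1/247) = -5 + 412/247 = -823/247 ≈ -3.3320)
W = 20 (W = 9 - (209 - 1*220) = 9 - (209 - 220) = 9 - 1*(-11) = 9 + 11 = 20)
(W + U)**2 = (20 - 823/247)**2 = (4117/247)**2 = 16949689/61009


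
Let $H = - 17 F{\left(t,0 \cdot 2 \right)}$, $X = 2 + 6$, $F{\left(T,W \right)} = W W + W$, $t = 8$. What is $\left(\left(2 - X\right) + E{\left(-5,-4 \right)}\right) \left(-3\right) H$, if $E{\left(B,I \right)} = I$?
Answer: $0$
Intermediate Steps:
$F{\left(T,W \right)} = W + W^{2}$ ($F{\left(T,W \right)} = W^{2} + W = W + W^{2}$)
$X = 8$
$H = 0$ ($H = - 17 \cdot 0 \cdot 2 \left(1 + 0 \cdot 2\right) = - 17 \cdot 0 \left(1 + 0\right) = - 17 \cdot 0 \cdot 1 = \left(-17\right) 0 = 0$)
$\left(\left(2 - X\right) + E{\left(-5,-4 \right)}\right) \left(-3\right) H = \left(\left(2 - 8\right) - 4\right) \left(-3\right) 0 = \left(-6 - 4\right) \left(-3\right) 0 = \left(-10\right) \left(-3\right) 0 = 30 \cdot 0 = 0$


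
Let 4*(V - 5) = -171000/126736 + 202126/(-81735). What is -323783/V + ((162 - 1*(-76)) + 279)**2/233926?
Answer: -35662494759450582223/445474887290678 ≈ -80055.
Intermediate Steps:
V = 20947751683/5179383480 (V = 5 + (-171000/126736 + 202126/(-81735))/4 = 5 + (-171000*1/126736 + 202126*(-1/81735))/4 = 5 + (-21375/15842 - 202126/81735)/4 = 5 + (1/4)*(-4949165717/1294845870) = 5 - 4949165717/5179383480 = 20947751683/5179383480 ≈ 4.0444)
-323783/V + ((162 - 1*(-76)) + 279)**2/233926 = -323783/20947751683/5179383480 + ((162 - 1*(-76)) + 279)**2/233926 = -323783*5179383480/20947751683 + ((162 + 76) + 279)**2*(1/233926) = -1676996321304840/20947751683 + (238 + 279)**2*(1/233926) = -1676996321304840/20947751683 + 517**2*(1/233926) = -1676996321304840/20947751683 + 267289*(1/233926) = -1676996321304840/20947751683 + 24299/21266 = -35662494759450582223/445474887290678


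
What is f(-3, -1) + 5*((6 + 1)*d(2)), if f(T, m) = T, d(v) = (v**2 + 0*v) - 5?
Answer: -38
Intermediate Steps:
d(v) = -5 + v**2 (d(v) = (v**2 + 0) - 5 = v**2 - 5 = -5 + v**2)
f(-3, -1) + 5*((6 + 1)*d(2)) = -3 + 5*((6 + 1)*(-5 + 2**2)) = -3 + 5*(7*(-5 + 4)) = -3 + 5*(7*(-1)) = -3 + 5*(-7) = -3 - 35 = -38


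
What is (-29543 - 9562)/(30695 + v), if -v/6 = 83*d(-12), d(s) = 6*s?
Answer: -39105/66551 ≈ -0.58759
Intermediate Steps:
v = 35856 (v = -498*6*(-12) = -498*(-72) = -6*(-5976) = 35856)
(-29543 - 9562)/(30695 + v) = (-29543 - 9562)/(30695 + 35856) = -39105/66551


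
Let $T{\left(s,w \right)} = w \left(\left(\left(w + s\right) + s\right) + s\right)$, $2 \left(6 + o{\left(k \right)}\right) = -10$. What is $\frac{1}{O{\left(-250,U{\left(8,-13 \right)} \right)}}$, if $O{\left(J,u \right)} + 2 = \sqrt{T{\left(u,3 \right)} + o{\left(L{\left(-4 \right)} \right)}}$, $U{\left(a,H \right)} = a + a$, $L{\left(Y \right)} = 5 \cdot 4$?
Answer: $\frac{1}{69} + \frac{\sqrt{142}}{138} \approx 0.10084$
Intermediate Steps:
$L{\left(Y \right)} = 20$
$o{\left(k \right)} = -11$ ($o{\left(k \right)} = -6 + \frac{1}{2} \left(-10\right) = -6 - 5 = -11$)
$U{\left(a,H \right)} = 2 a$
$T{\left(s,w \right)} = w \left(w + 3 s\right)$ ($T{\left(s,w \right)} = w \left(\left(\left(s + w\right) + s\right) + s\right) = w \left(\left(w + 2 s\right) + s\right) = w \left(w + 3 s\right)$)
$O{\left(J,u \right)} = -2 + \sqrt{-2 + 9 u}$ ($O{\left(J,u \right)} = -2 + \sqrt{3 \left(3 + 3 u\right) - 11} = -2 + \sqrt{\left(9 + 9 u\right) - 11} = -2 + \sqrt{-2 + 9 u}$)
$\frac{1}{O{\left(-250,U{\left(8,-13 \right)} \right)}} = \frac{1}{-2 + \sqrt{-2 + 9 \cdot 2 \cdot 8}} = \frac{1}{-2 + \sqrt{-2 + 9 \cdot 16}} = \frac{1}{-2 + \sqrt{-2 + 144}} = \frac{1}{-2 + \sqrt{142}}$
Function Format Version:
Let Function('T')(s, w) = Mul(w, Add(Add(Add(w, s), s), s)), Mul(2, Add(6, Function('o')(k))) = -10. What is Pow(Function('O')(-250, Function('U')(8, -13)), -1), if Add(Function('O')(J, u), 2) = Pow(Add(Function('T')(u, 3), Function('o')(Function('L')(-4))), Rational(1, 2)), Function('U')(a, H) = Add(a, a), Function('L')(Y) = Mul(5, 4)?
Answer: Add(Rational(1, 69), Mul(Rational(1, 138), Pow(142, Rational(1, 2)))) ≈ 0.10084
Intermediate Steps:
Function('L')(Y) = 20
Function('o')(k) = -11 (Function('o')(k) = Add(-6, Mul(Rational(1, 2), -10)) = Add(-6, -5) = -11)
Function('U')(a, H) = Mul(2, a)
Function('T')(s, w) = Mul(w, Add(w, Mul(3, s))) (Function('T')(s, w) = Mul(w, Add(Add(Add(s, w), s), s)) = Mul(w, Add(Add(w, Mul(2, s)), s)) = Mul(w, Add(w, Mul(3, s))))
Function('O')(J, u) = Add(-2, Pow(Add(-2, Mul(9, u)), Rational(1, 2))) (Function('O')(J, u) = Add(-2, Pow(Add(Mul(3, Add(3, Mul(3, u))), -11), Rational(1, 2))) = Add(-2, Pow(Add(Add(9, Mul(9, u)), -11), Rational(1, 2))) = Add(-2, Pow(Add(-2, Mul(9, u)), Rational(1, 2))))
Pow(Function('O')(-250, Function('U')(8, -13)), -1) = Pow(Add(-2, Pow(Add(-2, Mul(9, Mul(2, 8))), Rational(1, 2))), -1) = Pow(Add(-2, Pow(Add(-2, Mul(9, 16)), Rational(1, 2))), -1) = Pow(Add(-2, Pow(Add(-2, 144), Rational(1, 2))), -1) = Pow(Add(-2, Pow(142, Rational(1, 2))), -1)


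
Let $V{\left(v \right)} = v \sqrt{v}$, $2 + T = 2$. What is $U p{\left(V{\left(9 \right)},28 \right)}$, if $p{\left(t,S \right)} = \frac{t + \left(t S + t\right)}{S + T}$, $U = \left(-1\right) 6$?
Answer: $- \frac{1215}{7} \approx -173.57$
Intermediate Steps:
$T = 0$ ($T = -2 + 2 = 0$)
$V{\left(v \right)} = v^{\frac{3}{2}}$
$U = -6$
$p{\left(t,S \right)} = \frac{2 t + S t}{S}$ ($p{\left(t,S \right)} = \frac{t + \left(t S + t\right)}{S + 0} = \frac{t + \left(S t + t\right)}{S} = \frac{t + \left(t + S t\right)}{S} = \frac{2 t + S t}{S}$)
$U p{\left(V{\left(9 \right)},28 \right)} = - 6 \frac{9^{\frac{3}{2}} \left(2 + 28\right)}{28} = - 6 \cdot 27 \cdot \frac{1}{28} \cdot 30 = \left(-6\right) \frac{405}{14} = - \frac{1215}{7}$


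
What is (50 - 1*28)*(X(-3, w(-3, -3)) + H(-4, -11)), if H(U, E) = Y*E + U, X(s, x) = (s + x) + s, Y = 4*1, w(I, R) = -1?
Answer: -1210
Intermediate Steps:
Y = 4
X(s, x) = x + 2*s
H(U, E) = U + 4*E (H(U, E) = 4*E + U = U + 4*E)
(50 - 1*28)*(X(-3, w(-3, -3)) + H(-4, -11)) = (50 - 1*28)*((-1 + 2*(-3)) + (-4 + 4*(-11))) = (50 - 28)*((-1 - 6) + (-4 - 44)) = 22*(-7 - 48) = 22*(-55) = -1210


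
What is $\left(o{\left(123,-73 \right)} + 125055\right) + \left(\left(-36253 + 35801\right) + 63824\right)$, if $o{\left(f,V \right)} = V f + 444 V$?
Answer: $147036$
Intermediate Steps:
$o{\left(f,V \right)} = 444 V + V f$
$\left(o{\left(123,-73 \right)} + 125055\right) + \left(\left(-36253 + 35801\right) + 63824\right) = \left(- 73 \left(444 + 123\right) + 125055\right) + \left(\left(-36253 + 35801\right) + 63824\right) = \left(\left(-73\right) 567 + 125055\right) + \left(-452 + 63824\right) = \left(-41391 + 125055\right) + 63372 = 83664 + 63372 = 147036$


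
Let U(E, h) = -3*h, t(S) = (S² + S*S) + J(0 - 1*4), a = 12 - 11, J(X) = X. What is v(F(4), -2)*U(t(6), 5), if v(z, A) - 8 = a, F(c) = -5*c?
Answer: -135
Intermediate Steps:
a = 1
v(z, A) = 9 (v(z, A) = 8 + 1 = 9)
t(S) = -4 + 2*S² (t(S) = (S² + S*S) + (0 - 1*4) = (S² + S²) + (0 - 4) = 2*S² - 4 = -4 + 2*S²)
v(F(4), -2)*U(t(6), 5) = 9*(-3*5) = 9*(-15) = -135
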